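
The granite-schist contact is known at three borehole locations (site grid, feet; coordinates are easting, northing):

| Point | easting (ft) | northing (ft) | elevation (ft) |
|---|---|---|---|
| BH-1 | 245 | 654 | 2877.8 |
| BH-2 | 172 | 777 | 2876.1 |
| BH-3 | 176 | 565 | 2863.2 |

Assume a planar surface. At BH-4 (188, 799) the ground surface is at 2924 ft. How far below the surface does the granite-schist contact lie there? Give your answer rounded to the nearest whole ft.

Two edge vectors: BH-1→BH-2 = (-73, 123, -1.7), BH-1→BH-3 = (-69, -89, -14.6).
Normal n = (BH-1→BH-2) × (BH-1→BH-3) = (-1947.1, -948.5, 14984).
So ∂z/∂easting = −n_x/n_z = 0.12995 and ∂z/∂northing = −n_y/n_z = 0.06330.
Intercept c from BH-1: 2877.8 − 31.84 − 41.40 = 2804.56.
At (188, 799): z_contact = 24.4 + 50.6 + 2804.56 = 2879.6 ft.
Depth below ground = 2924 − 2879.6 = 44 ft.

44 ft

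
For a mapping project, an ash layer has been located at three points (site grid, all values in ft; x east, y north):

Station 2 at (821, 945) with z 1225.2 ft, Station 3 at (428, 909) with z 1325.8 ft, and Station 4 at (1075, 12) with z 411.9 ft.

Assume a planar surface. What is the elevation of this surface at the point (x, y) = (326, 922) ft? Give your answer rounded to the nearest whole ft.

1369 ft

Two edge vectors: Station 2→Station 3 = (-393, -36, 100.6), Station 2→Station 4 = (254, -933, -813.3).
Normal n = (Station 2→Station 3) × (Station 2→Station 4) = (123138.6, -294074.5, 375813).
So ∂z/∂x = −n_x/n_z = −0.32766 and ∂z/∂y = −n_y/n_z = 0.78250.
Intercept c from Station 2: 1225.2 + 269.01 − 739.46 = 754.74.
At (326, 922): z = −106.8 + 721.5 + 754.74 = 1369.4 ft.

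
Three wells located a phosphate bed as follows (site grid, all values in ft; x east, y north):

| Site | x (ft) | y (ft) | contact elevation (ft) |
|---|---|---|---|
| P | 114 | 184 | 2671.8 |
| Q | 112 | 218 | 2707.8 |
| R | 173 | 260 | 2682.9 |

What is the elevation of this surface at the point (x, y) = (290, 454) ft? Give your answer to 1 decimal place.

2748.0 ft

Let the plane be z = a·x + b·y + c.
Q−P: −2a + 34b = 36;  R−P: 59a + 76b = 11.1.
Solving gives a = −1.09296, b = 0.99453.
Then c = 2671.8 − a·114 − b·184 = 2613.40.
At (290, 454): z = −317.0 + 451.5 + 2613.40 = 2748.0 ft.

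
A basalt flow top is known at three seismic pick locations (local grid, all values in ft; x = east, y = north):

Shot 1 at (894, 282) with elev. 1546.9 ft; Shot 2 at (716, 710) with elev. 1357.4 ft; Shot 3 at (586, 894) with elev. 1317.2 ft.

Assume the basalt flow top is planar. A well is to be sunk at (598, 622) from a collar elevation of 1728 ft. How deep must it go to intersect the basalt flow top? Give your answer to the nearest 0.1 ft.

212.3 ft

Let the plane be z = a·x + b·y + c.
Shot 2−Shot 1: −178a + 428b = −189.5;  Shot 3−Shot 1: −308a + 612b = −229.7.
Solving gives a = −0.77169, b = −0.76369.
Then c = 1546.9 − a·894 − b·282 = 2452.15.
At (598, 622): z_contact = −461.47 − 475.02 + 2452.15 = 1515.66 ft.
Depth below ground = 1728 − 1515.66 = 212.3 ft.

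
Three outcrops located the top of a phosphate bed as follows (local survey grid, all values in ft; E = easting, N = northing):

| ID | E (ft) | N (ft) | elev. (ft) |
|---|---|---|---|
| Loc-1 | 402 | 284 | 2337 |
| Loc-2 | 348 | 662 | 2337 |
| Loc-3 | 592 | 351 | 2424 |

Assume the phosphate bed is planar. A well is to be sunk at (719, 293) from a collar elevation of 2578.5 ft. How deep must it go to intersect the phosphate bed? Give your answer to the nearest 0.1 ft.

102.7 ft

Two edge vectors: Loc-1→Loc-2 = (-54, 378, 0), Loc-1→Loc-3 = (190, 67, 87).
Normal n = (Loc-1→Loc-2) × (Loc-1→Loc-3) = (32886, 4698, -75438).
So ∂z/∂E = −n_x/n_z = 0.43593 and ∂z/∂N = −n_y/n_z = 0.06228.
Intercept c from Loc-1: 2337 − 175.25 − 17.69 = 2144.07.
At (719, 293): z_contact = 313.44 + 18.25 + 2144.07 = 2475.75 ft.
Depth below ground = 2578.5 − 2475.75 = 102.7 ft.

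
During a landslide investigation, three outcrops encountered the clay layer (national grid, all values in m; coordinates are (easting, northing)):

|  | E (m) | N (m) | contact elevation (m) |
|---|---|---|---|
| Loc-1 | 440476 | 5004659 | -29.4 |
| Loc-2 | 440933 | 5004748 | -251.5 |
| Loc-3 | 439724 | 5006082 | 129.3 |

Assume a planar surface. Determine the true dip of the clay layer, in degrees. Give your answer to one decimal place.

Two edge vectors: Loc-1→Loc-2 = (457, 89, -222.1), Loc-1→Loc-3 = (-752, 1423, 158.7).
Normal n = (Loc-1→Loc-2) × (Loc-1→Loc-3) = (330172.6, 94493.3, 717239).
So ∂z/∂E = −n_x/n_z = −0.46034 and ∂z/∂N = −n_y/n_z = −0.13175.
Gradient magnitude |∇z| = √(a² + b²) = √(0.21191 + 0.01736) = 0.47882.
True dip = arctan(0.47882) = 25.6°, dipping toward ENE (azimuth ≈ 074°).

25.6°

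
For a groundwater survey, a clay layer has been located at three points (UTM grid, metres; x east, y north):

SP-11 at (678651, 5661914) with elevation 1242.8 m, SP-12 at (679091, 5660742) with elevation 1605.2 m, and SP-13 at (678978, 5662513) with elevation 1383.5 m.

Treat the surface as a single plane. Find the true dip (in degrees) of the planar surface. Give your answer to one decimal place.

Two edge vectors: SP-11→SP-12 = (440, -1172, 362.4), SP-11→SP-13 = (327, 599, 140.7).
Normal n = (SP-11→SP-12) × (SP-11→SP-13) = (-381978, 56596.8, 646804).
So ∂z/∂x = −n_x/n_z = 0.59056 and ∂z/∂y = −n_y/n_z = −0.08750.
Gradient magnitude |∇z| = √(a² + b²) = √(0.34876 + 0.00766) = 0.59701.
True dip = arctan(0.59701) = 30.8°, dipping toward W (azimuth ≈ 278°).

30.8°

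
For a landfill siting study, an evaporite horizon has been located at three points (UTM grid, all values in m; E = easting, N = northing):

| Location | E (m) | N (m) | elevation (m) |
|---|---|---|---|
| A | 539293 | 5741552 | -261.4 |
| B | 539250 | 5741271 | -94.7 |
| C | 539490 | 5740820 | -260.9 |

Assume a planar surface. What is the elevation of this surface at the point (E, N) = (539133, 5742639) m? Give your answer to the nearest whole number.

Let the plane be z = a·E + b·N + c.
B−A: −43a − 281b = 166.7;  C−A: 197a − 732b = 0.5.
Solving gives a = −1.40365875, b = −0.37844368.
Then c = -261.4 − a·539293 − b·5741552 = 2929576.00.
At (539133, 5742639): z = −756758.8 − 2173265.4 + 2929576.00 = -448.2 m.

-448 m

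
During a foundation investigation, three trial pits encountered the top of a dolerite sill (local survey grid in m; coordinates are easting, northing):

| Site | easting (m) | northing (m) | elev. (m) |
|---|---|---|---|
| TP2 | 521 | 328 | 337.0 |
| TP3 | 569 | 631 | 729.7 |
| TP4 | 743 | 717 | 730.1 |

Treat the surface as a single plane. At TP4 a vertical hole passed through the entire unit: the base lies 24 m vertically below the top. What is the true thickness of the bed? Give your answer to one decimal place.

Two edge vectors: TP2→TP3 = (48, 303, 392.7), TP2→TP4 = (222, 389, 393.1).
Normal n = (TP2→TP3) × (TP2→TP4) = (-33651, 68310.6, -48594).
So ∂z/∂easting = −n_x/n_z = −0.69249 and ∂z/∂northing = −n_y/n_z = 1.40574.
|∇z| = √(a²+b²) = 1.56705, so dip δ = arctan(1.56705) = 57.46°.
True thickness = vertical thickness × cos δ = 24 × cos 57.46° = 12.9 m.

12.9 m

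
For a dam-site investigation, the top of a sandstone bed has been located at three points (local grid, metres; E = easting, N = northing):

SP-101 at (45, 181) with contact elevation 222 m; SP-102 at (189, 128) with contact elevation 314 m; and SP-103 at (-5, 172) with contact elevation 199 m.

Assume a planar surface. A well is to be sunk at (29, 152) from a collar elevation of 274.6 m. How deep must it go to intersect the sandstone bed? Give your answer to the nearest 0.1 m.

51.4 m

Two edge vectors: SP-101→SP-102 = (144, -53, 92), SP-101→SP-103 = (-50, -9, -23).
Normal n = (SP-101→SP-102) × (SP-101→SP-103) = (2047, -1288, -3946).
So ∂z/∂E = −n_x/n_z = 0.51875 and ∂z/∂N = −n_y/n_z = −0.32641.
Intercept c from SP-101: 222 − 23.34 + 59.08 = 257.74.
At (29, 152): z_contact = 15.04 − 49.61 + 257.74 = 223.17 m.
Depth below ground = 274.6 − 223.17 = 51.4 m.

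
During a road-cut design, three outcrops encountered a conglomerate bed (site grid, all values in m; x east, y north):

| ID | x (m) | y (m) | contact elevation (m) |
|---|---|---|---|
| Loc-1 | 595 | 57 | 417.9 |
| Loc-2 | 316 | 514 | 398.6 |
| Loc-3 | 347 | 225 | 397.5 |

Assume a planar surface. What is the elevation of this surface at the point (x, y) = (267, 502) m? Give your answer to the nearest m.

Let the plane be z = a·x + b·y + c.
Loc-2−Loc-1: −279a + 457b = −19.3;  Loc-3−Loc-1: −248a + 168b = −20.4.
Solving gives a = 0.09148, b = 0.01362.
Then c = 417.9 − a·595 − b·57 = 362.69.
At (267, 502): z = 24.4 + 6.8 + 362.69 = 394.0 m.

394 m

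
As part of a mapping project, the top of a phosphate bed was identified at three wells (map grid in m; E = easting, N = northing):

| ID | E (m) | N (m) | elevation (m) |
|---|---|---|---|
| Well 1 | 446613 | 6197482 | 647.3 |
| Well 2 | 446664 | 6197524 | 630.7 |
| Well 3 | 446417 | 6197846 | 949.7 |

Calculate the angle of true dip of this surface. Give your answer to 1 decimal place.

Let the plane be z = a·E + b·N + c.
Well 2−Well 1: 51a + 42b = −16.6;  Well 3−Well 1: −196a + 364b = 302.4.
Solving gives a = −0.69948, b = 0.45413.
Gradient magnitude |∇z| = √(a² + b²) = √(0.48927 + 0.20623) = 0.83397.
True dip = arctan(0.83397) = 39.8°, dipping toward ESE (azimuth ≈ 123°).

39.8°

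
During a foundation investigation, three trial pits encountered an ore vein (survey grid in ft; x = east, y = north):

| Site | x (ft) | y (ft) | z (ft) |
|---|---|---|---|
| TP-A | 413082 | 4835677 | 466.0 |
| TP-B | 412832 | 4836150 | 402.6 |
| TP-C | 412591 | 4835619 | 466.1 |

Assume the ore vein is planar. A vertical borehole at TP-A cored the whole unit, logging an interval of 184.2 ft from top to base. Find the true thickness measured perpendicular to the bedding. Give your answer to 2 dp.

182.73 ft

Two edge vectors: TP-A→TP-B = (-250, 473, -63.4), TP-A→TP-C = (-491, -58, 0.1).
Normal n = (TP-A→TP-B) × (TP-A→TP-C) = (-3629.9, 31154.4, 246743).
So ∂z/∂x = −n_x/n_z = 0.01471 and ∂z/∂y = −n_y/n_z = −0.12626.
|∇z| = √(a²+b²) = 0.12712, so dip δ = arctan(0.12712) = 7.24°.
True thickness = vertical thickness × cos δ = 184.2 × cos 7.24° = 182.73 ft.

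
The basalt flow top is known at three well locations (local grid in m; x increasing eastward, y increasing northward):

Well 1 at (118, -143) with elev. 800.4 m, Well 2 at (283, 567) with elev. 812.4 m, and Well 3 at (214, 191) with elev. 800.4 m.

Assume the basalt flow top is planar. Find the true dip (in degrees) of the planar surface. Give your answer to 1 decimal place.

17.7°

Two edge vectors: Well 1→Well 2 = (165, 710, 12), Well 1→Well 3 = (96, 334, 0).
Normal n = (Well 1→Well 2) × (Well 1→Well 3) = (-4008, 1152, -13050).
So ∂z/∂x = −n_x/n_z = −0.30713 and ∂z/∂y = −n_y/n_z = 0.08828.
Gradient magnitude |∇z| = √(a² + b²) = √(0.09433 + 0.00779) = 0.31956.
True dip = arctan(0.31956) = 17.7°, dipping toward ESE (azimuth ≈ 106°).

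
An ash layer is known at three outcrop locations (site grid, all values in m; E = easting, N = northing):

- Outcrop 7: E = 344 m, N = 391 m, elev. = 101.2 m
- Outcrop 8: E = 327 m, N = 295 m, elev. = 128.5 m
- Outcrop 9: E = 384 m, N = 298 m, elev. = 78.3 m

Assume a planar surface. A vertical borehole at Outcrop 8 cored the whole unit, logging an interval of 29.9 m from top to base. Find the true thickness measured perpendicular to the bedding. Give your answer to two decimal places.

22.41 m

Let the plane be z = a·E + b·N + c.
Outcrop 8−Outcrop 7: −17a − 96b = 27.3;  Outcrop 9−Outcrop 7: 40a − 93b = −22.9.
Solving gives a = −0.87388, b = −0.12963.
|∇z| = √(a²+b²) = 0.88344, so dip δ = arctan(0.88344) = 41.46°.
True thickness = vertical thickness × cos δ = 29.9 × cos 41.46° = 22.41 m.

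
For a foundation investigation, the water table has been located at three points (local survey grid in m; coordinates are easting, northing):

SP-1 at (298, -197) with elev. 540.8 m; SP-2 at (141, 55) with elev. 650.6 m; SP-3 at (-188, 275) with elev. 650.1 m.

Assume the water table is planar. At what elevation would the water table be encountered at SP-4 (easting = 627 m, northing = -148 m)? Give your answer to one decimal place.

742.6 m

Let the plane be z = a·easting + b·northing + c.
SP-2−SP-1: −157a + 252b = 109.8;  SP-3−SP-1: −486a + 472b = 109.3.
Solving gives a = 0.50203, b = 0.74848.
Then c = 540.8 − a·298 − b·-197 = 538.65.
At (627, -148): z = 314.8 − 110.8 + 538.65 = 742.6 m.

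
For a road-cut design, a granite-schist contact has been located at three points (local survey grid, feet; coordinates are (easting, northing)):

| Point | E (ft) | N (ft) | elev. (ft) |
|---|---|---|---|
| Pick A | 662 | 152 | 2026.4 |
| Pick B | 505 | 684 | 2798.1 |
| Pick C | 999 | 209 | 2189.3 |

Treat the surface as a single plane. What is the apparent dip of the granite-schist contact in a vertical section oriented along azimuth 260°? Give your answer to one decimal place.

26.0°

Let the plane be z = a·E + b·N + c.
Pick B−Pick A: −157a + 532b = 771.7;  Pick C−Pick A: 337a + 57b = 162.9.
Solving gives a = 0.22672, b = 1.51747.
Unit vector along 260° is (sin 260°, cos 260°) = (-0.9848, -0.1736).
Slope in that direction = a·(-0.9848) + b·(-0.1736) = −0.48678.
Apparent dip = arctan|0.48678| = 26.0° (true dip is 56.9°, so apparent ≤ true as expected).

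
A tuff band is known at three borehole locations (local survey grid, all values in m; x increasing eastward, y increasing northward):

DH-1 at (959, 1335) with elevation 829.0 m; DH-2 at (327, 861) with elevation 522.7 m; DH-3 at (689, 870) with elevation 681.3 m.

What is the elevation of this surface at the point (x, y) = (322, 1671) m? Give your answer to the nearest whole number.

Let the plane be z = a·x + b·y + c.
DH-2−DH-1: −632a − 474b = −306.3;  DH-3−DH-1: −270a − 465b = −147.7.
Solving gives a = 0.43653, b = 0.06417.
Then c = 829 − a·959 − b·1335 = 324.71.
At (322, 1671): z = 140.6 + 107.2 + 324.71 = 572.5 m.

572 m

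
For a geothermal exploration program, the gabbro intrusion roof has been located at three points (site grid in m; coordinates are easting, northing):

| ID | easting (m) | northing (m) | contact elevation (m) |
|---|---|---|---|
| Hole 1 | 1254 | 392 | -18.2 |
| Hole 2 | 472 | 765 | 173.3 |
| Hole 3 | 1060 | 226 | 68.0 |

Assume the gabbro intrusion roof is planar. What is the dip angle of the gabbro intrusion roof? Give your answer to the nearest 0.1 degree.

Two edge vectors: Hole 1→Hole 2 = (-782, 373, 191.5), Hole 1→Hole 3 = (-194, -166, 86.2).
Normal n = (Hole 1→Hole 2) × (Hole 1→Hole 3) = (63941.6, 30257.4, 202174).
So ∂z/∂easting = −n_x/n_z = −0.31627 and ∂z/∂northing = −n_y/n_z = −0.14966.
Gradient magnitude |∇z| = √(a² + b²) = √(0.10003 + 0.02240) = 0.34989.
True dip = arctan(0.34989) = 19.3°, dipping toward ENE (azimuth ≈ 065°).

19.3°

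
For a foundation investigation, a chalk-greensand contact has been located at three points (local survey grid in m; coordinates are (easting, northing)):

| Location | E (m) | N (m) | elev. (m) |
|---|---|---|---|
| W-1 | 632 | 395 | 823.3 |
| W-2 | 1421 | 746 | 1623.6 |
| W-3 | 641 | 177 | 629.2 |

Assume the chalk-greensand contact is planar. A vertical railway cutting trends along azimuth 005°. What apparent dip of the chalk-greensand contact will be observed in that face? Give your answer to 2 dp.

Two edge vectors: W-1→W-2 = (789, 351, 800.3), W-1→W-3 = (9, -218, -194.1).
Normal n = (W-1→W-2) × (W-1→W-3) = (106336.3, 160347.6, -175161).
So ∂z/∂E = −n_x/n_z = 0.60708 and ∂z/∂N = −n_y/n_z = 0.91543.
Unit vector along 005° is (sin 5°, cos 5°) = (0.0872, 0.9962).
Slope in that direction = a·(0.0872) + b·(0.9962) = 0.96486.
Apparent dip = arctan|0.96486| = 43.98° (true dip is 47.7°, so apparent ≤ true as expected).

43.98°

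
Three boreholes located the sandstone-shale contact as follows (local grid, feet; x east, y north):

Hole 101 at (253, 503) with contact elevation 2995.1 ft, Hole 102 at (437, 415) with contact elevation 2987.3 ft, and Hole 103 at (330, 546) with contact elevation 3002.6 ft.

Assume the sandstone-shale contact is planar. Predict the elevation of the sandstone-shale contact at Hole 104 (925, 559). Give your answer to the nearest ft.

3018 ft

Two edge vectors: Hole 101→Hole 102 = (184, -88, -7.8), Hole 101→Hole 103 = (77, 43, 7.5).
Normal n = (Hole 101→Hole 102) × (Hole 101→Hole 103) = (-324.6, -1980.6, 14688).
So ∂z/∂x = −n_x/n_z = 0.02210 and ∂z/∂y = −n_y/n_z = 0.13484.
Intercept c from Hole 101: 2995.1 − 5.59 − 67.83 = 2921.68.
At (925, 559): z = 20.4 + 75.4 + 2921.68 = 3017.5 ft.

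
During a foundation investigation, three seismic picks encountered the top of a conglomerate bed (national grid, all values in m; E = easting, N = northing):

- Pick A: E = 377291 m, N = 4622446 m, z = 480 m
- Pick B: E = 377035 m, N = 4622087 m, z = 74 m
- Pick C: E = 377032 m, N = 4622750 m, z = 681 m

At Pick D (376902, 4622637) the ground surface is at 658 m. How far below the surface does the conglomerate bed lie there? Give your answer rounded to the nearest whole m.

Two edge vectors: Pick A→Pick B = (-256, -359, -406), Pick A→Pick C = (-259, 304, 201).
Normal n = (Pick A→Pick B) × (Pick A→Pick C) = (51265, 156610, -170805).
So ∂z/∂E = −n_x/n_z = 0.30013758 and ∂z/∂N = −n_y/n_z = 0.91689353.
Intercept c from Pick A: 480 − 113239.21 − 4238290.85 = −4351050.06.
At (376902, 4622637): z_contact = 113122.5 + 4238466.0 − 4351050.06 = 538.4 m.
Depth below ground = 658 − 538.4 = 120 m.

120 m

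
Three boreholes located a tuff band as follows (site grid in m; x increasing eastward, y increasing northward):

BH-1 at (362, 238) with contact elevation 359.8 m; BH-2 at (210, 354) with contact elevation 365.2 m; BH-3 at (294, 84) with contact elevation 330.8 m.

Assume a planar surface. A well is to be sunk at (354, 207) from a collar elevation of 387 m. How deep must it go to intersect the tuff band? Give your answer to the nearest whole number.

Let the plane be z = a·x + b·y + c.
BH-2−BH-1: −152a + 116b = 5.4;  BH-3−BH-1: −68a − 154b = −29.
Solving gives a = 0.08092, b = 0.15258.
Then c = 359.8 − a·362 − b·238 = 294.19.
At (354, 207): z_contact = 28.6 + 31.6 + 294.19 = 354.4 m.
Depth below ground = 387 − 354.4 = 33 m.

33 m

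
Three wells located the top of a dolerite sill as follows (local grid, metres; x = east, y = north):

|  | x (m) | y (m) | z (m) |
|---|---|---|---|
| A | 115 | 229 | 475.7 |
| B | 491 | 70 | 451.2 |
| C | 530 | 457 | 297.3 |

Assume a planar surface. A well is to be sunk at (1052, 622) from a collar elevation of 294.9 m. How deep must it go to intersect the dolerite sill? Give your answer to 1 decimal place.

Let the plane be z = a·x + b·y + c.
B−A: 376a − 159b = −24.5;  C−A: 415a + 228b = −178.4.
Solving gives a = −0.223788, b = −0.375122.
Then c = 475.7 − a·115 − b·229 = 587.34.
At (1052, 622): z_contact = −235.43 − 233.33 + 587.34 = 118.59 m.
Depth below ground = 294.9 − 118.59 = 176.3 m.

176.3 m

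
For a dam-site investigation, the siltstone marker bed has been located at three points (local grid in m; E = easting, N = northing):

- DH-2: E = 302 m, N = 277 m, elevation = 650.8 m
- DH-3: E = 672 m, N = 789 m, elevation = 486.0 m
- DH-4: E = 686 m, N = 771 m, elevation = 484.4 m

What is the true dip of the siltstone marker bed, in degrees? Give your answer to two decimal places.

Two edge vectors: DH-2→DH-3 = (370, 512, -164.8), DH-2→DH-4 = (384, 494, -166.4).
Normal n = (DH-2→DH-3) × (DH-2→DH-4) = (-3785.6, -1715.2, -13828).
So ∂z/∂E = −n_x/n_z = −0.27376 and ∂z/∂N = −n_y/n_z = −0.12404.
Gradient magnitude |∇z| = √(a² + b²) = √(0.07495 + 0.01539) = 0.30055.
True dip = arctan(0.30055) = 16.73°, dipping toward ENE (azimuth ≈ 066°).

16.73°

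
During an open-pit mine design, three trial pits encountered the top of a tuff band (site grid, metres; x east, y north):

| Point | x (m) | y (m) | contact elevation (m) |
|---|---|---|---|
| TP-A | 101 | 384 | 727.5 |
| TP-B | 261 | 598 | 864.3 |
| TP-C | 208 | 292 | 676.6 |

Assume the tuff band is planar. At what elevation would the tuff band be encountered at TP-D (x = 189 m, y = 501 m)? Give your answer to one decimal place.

Let the plane be z = a·x + b·y + c.
TP-B−TP-A: 160a + 214b = 136.8;  TP-C−TP-A: 107a − 92b = −50.9.
Solving gives a = 0.04501, b = 0.60560.
Then c = 727.5 − a·101 − b·384 = 490.40.
At (189, 501): z = 8.5 + 303.4 + 490.40 = 802.3 m.

802.3 m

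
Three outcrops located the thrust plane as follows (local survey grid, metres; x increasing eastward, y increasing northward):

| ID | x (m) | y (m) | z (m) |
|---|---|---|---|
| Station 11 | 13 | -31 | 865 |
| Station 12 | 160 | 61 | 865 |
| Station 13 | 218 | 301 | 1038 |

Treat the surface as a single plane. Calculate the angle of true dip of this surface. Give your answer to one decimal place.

45.1°

Let the plane be z = a·x + b·y + c.
Station 12−Station 11: 147a + 92b = 0;  Station 13−Station 11: 205a + 332b = 173.
Solving gives a = −0.53153, b = 0.84929.
Gradient magnitude |∇z| = √(a² + b²) = √(0.28252 + 0.72129) = 1.00190.
True dip = arctan(1.00190) = 45.1°, dipping toward SSE (azimuth ≈ 148°).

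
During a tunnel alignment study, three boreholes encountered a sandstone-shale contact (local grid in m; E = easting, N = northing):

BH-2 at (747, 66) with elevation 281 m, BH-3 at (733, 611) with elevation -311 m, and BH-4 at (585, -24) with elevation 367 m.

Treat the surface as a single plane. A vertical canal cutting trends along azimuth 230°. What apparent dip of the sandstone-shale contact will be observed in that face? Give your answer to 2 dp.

Let the plane be z = a·E + b·N + c.
BH-3−BH-2: −14a + 545b = −592;  BH-4−BH-2: −162a − 90b = 86.
Solving gives a = 0.07158, b = −1.08440.
Unit vector along 230° is (sin 230°, cos 230°) = (-0.7660, -0.6428).
Slope in that direction = a·(-0.7660) + b·(-0.6428) = 0.64221.
Apparent dip = arctan|0.64221| = 32.71° (true dip is 47.4°, so apparent ≤ true as expected).

32.71°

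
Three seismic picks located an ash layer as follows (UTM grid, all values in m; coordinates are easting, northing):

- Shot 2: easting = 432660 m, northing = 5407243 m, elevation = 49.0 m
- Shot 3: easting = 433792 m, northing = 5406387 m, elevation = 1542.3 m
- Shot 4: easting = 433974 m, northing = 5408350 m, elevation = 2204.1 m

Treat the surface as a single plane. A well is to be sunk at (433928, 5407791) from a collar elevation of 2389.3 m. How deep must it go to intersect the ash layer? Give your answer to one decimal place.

Two edge vectors: Shot 2→Shot 3 = (1132, -856, 1493.3), Shot 2→Shot 4 = (1314, 1107, 2155.1).
Normal n = (Shot 2→Shot 3) × (Shot 2→Shot 4) = (-3497848.7, -477377, 2377908).
So ∂z/∂easting = −n_x/n_z = 1.470977304 and ∂z/∂northing = −n_y/n_z = 0.200755033.
Intercept c from Shot 2: 49 − 636433.04 − 1085531.25 = −1721915.29.
At (433928, 5407791): z_contact = 638298.24 + 1085641.26 − 1721915.29 = 2024.21 m.
Depth below ground = 2389.3 − 2024.21 = 365.1 m.

365.1 m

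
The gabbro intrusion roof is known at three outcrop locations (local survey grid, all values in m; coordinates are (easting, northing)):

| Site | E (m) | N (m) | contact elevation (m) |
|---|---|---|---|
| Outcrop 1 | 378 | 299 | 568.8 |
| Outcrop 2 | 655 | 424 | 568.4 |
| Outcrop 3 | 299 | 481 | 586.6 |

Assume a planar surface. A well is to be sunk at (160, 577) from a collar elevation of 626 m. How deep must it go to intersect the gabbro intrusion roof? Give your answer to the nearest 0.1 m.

26.3 m

Two edge vectors: Outcrop 1→Outcrop 2 = (277, 125, -0.4), Outcrop 1→Outcrop 3 = (-79, 182, 17.8).
Normal n = (Outcrop 1→Outcrop 2) × (Outcrop 1→Outcrop 3) = (2297.8, -4899, 60289).
So ∂z/∂E = −n_x/n_z = −0.03811 and ∂z/∂N = −n_y/n_z = 0.08126.
Intercept c from Outcrop 1: 568.8 + 14.41 − 24.30 = 558.91.
At (160, 577): z_contact = −6.10 + 46.89 + 558.91 = 599.70 m.
Depth below ground = 626 − 599.70 = 26.3 m.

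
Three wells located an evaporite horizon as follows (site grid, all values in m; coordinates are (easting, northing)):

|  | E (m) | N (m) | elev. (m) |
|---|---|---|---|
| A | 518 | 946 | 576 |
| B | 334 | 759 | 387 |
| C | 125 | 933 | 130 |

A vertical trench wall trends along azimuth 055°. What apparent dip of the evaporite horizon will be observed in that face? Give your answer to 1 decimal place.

Let the plane be z = a·E + b·N + c.
B−A: −184a − 187b = −189;  C−A: −393a − 13b = −446.
Solving gives a = 1.13848, b = −0.10952.
Unit vector along 055° is (sin 55°, cos 55°) = (0.8192, 0.5736).
Slope in that direction = a·(0.8192) + b·(0.5736) = 0.86977.
Apparent dip = arctan|0.86977| = 41.0° (true dip is 48.8°, so apparent ≤ true as expected).

41.0°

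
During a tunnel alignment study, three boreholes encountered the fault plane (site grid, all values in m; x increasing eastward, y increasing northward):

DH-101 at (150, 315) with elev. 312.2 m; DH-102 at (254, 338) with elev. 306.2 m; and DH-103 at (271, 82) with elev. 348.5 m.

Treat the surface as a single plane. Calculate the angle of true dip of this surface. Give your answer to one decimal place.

9.5°

Let the plane be z = a·x + b·y + c.
DH-102−DH-101: 104a + 23b = −6;  DH-103−DH-101: 121a − 233b = 36.3.
Solving gives a = −0.02084, b = −0.16662.
Gradient magnitude |∇z| = √(a² + b²) = √(0.00043 + 0.02776) = 0.16792.
True dip = arctan(0.16792) = 9.5°, dipping toward N (azimuth ≈ 007°).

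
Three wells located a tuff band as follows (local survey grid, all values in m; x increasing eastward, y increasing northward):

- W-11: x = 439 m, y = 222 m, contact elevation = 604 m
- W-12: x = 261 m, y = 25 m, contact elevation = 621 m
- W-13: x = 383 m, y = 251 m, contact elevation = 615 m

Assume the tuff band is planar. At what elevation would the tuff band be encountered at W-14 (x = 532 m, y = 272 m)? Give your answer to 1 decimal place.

Two edge vectors: W-11→W-12 = (-178, -197, 17), W-11→W-13 = (-56, 29, 11).
Normal n = (W-11→W-12) × (W-11→W-13) = (-2660, 1006, -16194).
So ∂z/∂x = −n_x/n_z = −0.16426 and ∂z/∂y = −n_y/n_z = 0.06212.
Intercept c from W-11: 604 + 72.11 − 13.79 = 662.32.
At (532, 272): z = −87.4 + 16.9 + 662.32 = 591.8 m.

591.8 m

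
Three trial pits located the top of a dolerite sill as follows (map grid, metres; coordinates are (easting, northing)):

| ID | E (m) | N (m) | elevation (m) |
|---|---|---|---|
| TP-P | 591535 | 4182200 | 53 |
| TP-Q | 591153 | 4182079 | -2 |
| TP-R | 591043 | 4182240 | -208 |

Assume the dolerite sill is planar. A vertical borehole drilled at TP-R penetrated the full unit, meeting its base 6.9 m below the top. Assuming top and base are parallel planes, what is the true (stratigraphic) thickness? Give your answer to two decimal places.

Two edge vectors: TP-P→TP-Q = (-382, -121, -55), TP-P→TP-R = (-492, 40, -261).
Normal n = (TP-P→TP-Q) × (TP-P→TP-R) = (33781, -72642, -74812).
So ∂z/∂E = −n_x/n_z = 0.45155 and ∂z/∂N = −n_y/n_z = −0.97099.
|∇z| = √(a²+b²) = 1.07085, so dip δ = arctan(1.07085) = 46.96°.
True thickness = vertical thickness × cos δ = 6.9 × cos 46.96° = 4.71 m.

4.71 m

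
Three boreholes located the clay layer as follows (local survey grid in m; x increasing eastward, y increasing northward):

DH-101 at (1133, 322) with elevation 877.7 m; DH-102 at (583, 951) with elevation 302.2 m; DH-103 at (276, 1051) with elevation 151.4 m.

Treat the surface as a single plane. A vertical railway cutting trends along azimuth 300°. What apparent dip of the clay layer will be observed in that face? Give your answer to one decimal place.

29.8°

Let the plane be z = a·x + b·y + c.
DH-102−DH-101: −550a + 629b = −575.5;  DH-103−DH-101: −857a + 729b = −726.3.
Solving gives a = 0.27011, b = −0.67876.
Unit vector along 300° is (sin 300°, cos 300°) = (-0.8660, 0.5000).
Slope in that direction = a·(-0.8660) + b·(0.5000) = −0.57330.
Apparent dip = arctan|0.57330| = 29.8° (true dip is 36.1°, so apparent ≤ true as expected).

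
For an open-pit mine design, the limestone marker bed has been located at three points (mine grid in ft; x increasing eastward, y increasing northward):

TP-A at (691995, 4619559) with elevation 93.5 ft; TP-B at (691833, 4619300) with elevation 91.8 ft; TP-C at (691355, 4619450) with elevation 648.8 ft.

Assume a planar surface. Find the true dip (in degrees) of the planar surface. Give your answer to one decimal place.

Let the plane be z = a·x + b·y + c.
TP-B−TP-A: −162a − 259b = −1.7;  TP-C−TP-A: −640a − 109b = 555.3.
Solving gives a = −0.97236, b = 0.61476.
Gradient magnitude |∇z| = √(a² + b²) = √(0.94548 + 0.37792) = 1.15039.
True dip = arctan(1.15039) = 49.0°, dipping toward ESE (azimuth ≈ 122°).

49.0°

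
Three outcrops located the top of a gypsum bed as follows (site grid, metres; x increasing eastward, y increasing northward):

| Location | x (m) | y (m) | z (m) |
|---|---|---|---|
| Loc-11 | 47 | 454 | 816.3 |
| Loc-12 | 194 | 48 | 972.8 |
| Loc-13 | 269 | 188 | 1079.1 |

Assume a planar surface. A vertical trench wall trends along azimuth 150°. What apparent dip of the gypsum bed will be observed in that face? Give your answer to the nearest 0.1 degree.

29.8°

Let the plane be z = a·x + b·y + c.
Loc-12−Loc-11: 147a − 406b = 156.5;  Loc-13−Loc-11: 222a − 266b = 262.8.
Solving gives a = 1.27509, b = 0.07620.
Unit vector along 150° is (sin 150°, cos 150°) = (0.5000, -0.8660).
Slope in that direction = a·(0.5000) + b·(-0.8660) = 0.57155.
Apparent dip = arctan|0.57155| = 29.8° (true dip is 51.9°, so apparent ≤ true as expected).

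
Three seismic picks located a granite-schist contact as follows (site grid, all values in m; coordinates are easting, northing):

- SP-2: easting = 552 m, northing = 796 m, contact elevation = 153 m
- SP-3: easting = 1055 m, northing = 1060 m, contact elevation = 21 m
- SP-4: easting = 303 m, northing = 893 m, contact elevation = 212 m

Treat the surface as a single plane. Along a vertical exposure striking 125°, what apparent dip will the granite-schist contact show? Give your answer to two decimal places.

Two edge vectors: SP-2→SP-3 = (503, 264, -132), SP-2→SP-4 = (-249, 97, 59).
Normal n = (SP-2→SP-3) × (SP-2→SP-4) = (28380, 3191, 114527).
So ∂z/∂easting = −n_x/n_z = −0.24780 and ∂z/∂northing = −n_y/n_z = −0.02786.
Unit vector along 125° is (sin 125°, cos 125°) = (0.8192, -0.5736).
Slope in that direction = a·(0.8192) + b·(-0.5736) = −0.18701.
Apparent dip = arctan|0.18701| = 10.59° (true dip is 14.0°, so apparent ≤ true as expected).

10.59°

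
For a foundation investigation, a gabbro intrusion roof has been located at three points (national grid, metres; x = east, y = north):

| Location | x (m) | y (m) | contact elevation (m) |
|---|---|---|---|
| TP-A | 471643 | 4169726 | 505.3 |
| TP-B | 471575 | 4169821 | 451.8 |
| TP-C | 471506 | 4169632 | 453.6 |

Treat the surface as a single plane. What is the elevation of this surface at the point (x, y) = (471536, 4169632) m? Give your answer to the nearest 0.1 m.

Let the plane be z = a·x + b·y + c.
TP-B−TP-A: −68a + 95b = −53.5;  TP-C−TP-A: −137a − 94b = −51.7.
Solving gives a = 0.512212088, b = −0.196521874.
Then c = 505.3 − a·471643 − b·4169726 = 578366.42.
At (471536, 4169632): z = 241526.4 − 819423.9 + 578366.42 = 469.0 m.

469.0 m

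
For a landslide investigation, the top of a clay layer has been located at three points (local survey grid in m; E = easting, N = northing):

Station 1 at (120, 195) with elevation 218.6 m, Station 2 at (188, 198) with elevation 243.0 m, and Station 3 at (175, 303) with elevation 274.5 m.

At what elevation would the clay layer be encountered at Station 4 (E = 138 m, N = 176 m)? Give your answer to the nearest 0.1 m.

Two edge vectors: Station 1→Station 2 = (68, 3, 24.4), Station 1→Station 3 = (55, 108, 55.9).
Normal n = (Station 1→Station 2) × (Station 1→Station 3) = (-2467.5, -2459.2, 7179).
So ∂z/∂E = −n_x/n_z = 0.34371 and ∂z/∂N = −n_y/n_z = 0.34255.
Intercept c from Station 1: 218.6 − 41.25 − 66.80 = 110.56.
At (138, 176): z = 47.4 + 60.3 + 110.56 = 218.3 m.

218.3 m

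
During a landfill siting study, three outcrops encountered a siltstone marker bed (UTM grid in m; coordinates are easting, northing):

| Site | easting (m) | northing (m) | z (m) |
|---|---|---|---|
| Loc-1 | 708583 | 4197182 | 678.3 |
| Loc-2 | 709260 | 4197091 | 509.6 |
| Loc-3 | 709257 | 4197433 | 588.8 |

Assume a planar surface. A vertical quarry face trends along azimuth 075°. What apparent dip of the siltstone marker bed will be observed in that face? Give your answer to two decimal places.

Two edge vectors: Loc-1→Loc-2 = (677, -91, -168.7), Loc-1→Loc-3 = (674, 251, -89.5).
Normal n = (Loc-1→Loc-2) × (Loc-1→Loc-3) = (50488.2, -53112.3, 231261).
So ∂z/∂easting = −n_x/n_z = −0.21832 and ∂z/∂northing = −n_y/n_z = 0.22966.
Unit vector along 075° is (sin 75°, cos 75°) = (0.9659, 0.2588).
Slope in that direction = a·(0.9659) + b·(0.2588) = −0.15144.
Apparent dip = arctan|0.15144| = 8.61° (true dip is 17.6°, so apparent ≤ true as expected).

8.61°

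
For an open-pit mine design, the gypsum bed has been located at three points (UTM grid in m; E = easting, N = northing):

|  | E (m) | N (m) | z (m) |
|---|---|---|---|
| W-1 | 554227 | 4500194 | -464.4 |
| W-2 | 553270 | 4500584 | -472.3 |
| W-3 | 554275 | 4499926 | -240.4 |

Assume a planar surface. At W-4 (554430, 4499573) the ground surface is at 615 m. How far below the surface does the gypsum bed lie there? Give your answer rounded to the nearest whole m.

Let the plane be z = a·E + b·N + c.
W-2−W-1: −957a + 390b = −7.9;  W-3−W-1: 48a − 268b = 224.
Solving gives a = −0.35853059, b = −0.90003533.
Then c = -464.4 − a·554227 − b·4500194 = 4248576.53.
At (554430, 4499573): z_contact = −198780.1 − 4049774.7 + 4248576.53 = 21.7 m.
Depth below ground = 615 − 21.7 = 593 m.

593 m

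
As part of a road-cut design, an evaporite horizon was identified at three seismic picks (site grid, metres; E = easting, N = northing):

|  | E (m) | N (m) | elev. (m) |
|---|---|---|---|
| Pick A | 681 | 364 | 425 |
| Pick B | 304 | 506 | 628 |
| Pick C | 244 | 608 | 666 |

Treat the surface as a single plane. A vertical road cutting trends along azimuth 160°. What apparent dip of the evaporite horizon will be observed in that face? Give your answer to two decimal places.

Let the plane be z = a·E + b·N + c.
Pick B−Pick A: −377a + 142b = 203;  Pick C−Pick A: −437a + 244b = 241.
Solving gives a = −0.51146, b = 0.07169.
Unit vector along 160° is (sin 160°, cos 160°) = (0.3420, -0.9397).
Slope in that direction = a·(0.3420) + b·(-0.9397) = −0.24230.
Apparent dip = arctan|0.24230| = 13.62° (true dip is 27.3°, so apparent ≤ true as expected).

13.62°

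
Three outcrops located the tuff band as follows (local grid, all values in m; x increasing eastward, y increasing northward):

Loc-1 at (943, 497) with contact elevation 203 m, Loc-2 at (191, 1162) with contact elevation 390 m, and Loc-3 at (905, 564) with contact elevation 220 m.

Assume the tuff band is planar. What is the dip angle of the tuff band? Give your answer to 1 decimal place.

13.0°

Let the plane be z = a·x + b·y + c.
Loc-2−Loc-1: −752a + 665b = 187;  Loc-3−Loc-1: −38a + 67b = 17.
Solving gives a = −0.04874, b = 0.22609.
Gradient magnitude |∇z| = √(a² + b²) = √(0.00238 + 0.05112) = 0.23128.
True dip = arctan(0.23128) = 13.0°, dipping toward SSE (azimuth ≈ 168°).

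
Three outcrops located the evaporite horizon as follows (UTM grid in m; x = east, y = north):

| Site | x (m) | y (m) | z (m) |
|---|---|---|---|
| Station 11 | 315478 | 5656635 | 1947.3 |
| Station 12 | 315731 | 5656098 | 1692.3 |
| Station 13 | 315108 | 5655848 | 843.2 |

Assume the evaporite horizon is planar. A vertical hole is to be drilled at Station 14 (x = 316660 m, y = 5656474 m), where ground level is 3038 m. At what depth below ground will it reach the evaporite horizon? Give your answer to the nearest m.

77 m

Two edge vectors: Station 11→Station 12 = (253, -537, -255), Station 11→Station 13 = (-370, -787, -1104.1).
Normal n = (Station 11→Station 12) × (Station 11→Station 13) = (392216.7, 373687.3, -397801).
So ∂z/∂x = −n_x/n_z = 0.98596208 and ∂z/∂y = −n_y/n_z = 0.93938251.
Intercept c from Station 11: 1947.3 − 311049.34 − 5313743.96 = −5622846.00.
At (316660, 5656474): z_contact = 312214.8 + 5313592.7 − 5622846.00 = 2961.5 m.
Depth below ground = 3038 − 2961.5 = 77 m.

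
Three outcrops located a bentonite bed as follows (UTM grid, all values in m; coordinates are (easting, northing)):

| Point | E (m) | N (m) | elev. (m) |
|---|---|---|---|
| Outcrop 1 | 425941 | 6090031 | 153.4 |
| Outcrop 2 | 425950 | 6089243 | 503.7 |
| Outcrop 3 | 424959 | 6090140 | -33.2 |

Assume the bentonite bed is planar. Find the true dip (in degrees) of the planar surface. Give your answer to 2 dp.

24.93°

Let the plane be z = a·E + b·N + c.
Outcrop 2−Outcrop 1: 9a − 788b = 350.3;  Outcrop 3−Outcrop 1: −982a + 109b = −186.6.
Solving gives a = 0.14086, b = −0.44293.
Gradient magnitude |∇z| = √(a² + b²) = √(0.01984 + 0.19619) = 0.46479.
True dip = arctan(0.46479) = 24.93°, dipping toward NNW (azimuth ≈ 342°).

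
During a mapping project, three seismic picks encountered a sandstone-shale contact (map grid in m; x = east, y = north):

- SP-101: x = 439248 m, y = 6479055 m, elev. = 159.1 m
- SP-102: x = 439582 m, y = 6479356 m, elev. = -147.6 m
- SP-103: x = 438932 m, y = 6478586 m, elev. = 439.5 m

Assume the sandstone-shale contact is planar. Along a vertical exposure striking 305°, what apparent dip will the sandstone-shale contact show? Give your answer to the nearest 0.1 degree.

39.4°

Let the plane be z = a·x + b·y + c.
SP-102−SP-101: 334a + 301b = −306.7;  SP-103−SP-101: −316a − 469b = 280.4.
Solving gives a = −0.96606, b = 0.05304.
Unit vector along 305° is (sin 305°, cos 305°) = (-0.8192, 0.5736).
Slope in that direction = a·(-0.8192) + b·(0.5736) = 0.82178.
Apparent dip = arctan|0.82178| = 39.4° (true dip is 44.1°, so apparent ≤ true as expected).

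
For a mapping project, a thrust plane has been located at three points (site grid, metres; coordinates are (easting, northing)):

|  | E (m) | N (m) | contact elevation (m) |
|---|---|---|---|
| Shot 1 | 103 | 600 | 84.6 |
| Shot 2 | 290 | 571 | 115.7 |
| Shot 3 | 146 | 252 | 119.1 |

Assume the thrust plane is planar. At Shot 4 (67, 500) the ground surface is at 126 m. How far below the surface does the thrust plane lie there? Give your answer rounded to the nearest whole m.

Two edge vectors: Shot 1→Shot 2 = (187, -29, 31.1), Shot 1→Shot 3 = (43, -348, 34.5).
Normal n = (Shot 1→Shot 2) × (Shot 1→Shot 3) = (9822.3, -5114.2, -63829).
So ∂z/∂E = −n_x/n_z = 0.15388 and ∂z/∂N = −n_y/n_z = −0.08012.
Intercept c from Shot 1: 84.6 − 15.85 + 48.07 = 116.82.
At (67, 500): z_contact = 10.3 − 40.1 + 116.82 = 87.1 m.
Depth below ground = 126 − 87.1 = 39 m.

39 m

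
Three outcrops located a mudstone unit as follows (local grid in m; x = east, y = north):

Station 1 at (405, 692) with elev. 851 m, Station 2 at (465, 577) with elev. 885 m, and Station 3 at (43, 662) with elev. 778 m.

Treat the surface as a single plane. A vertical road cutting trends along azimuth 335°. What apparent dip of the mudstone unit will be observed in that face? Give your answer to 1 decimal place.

14.4°

Let the plane be z = a·x + b·y + c.
Station 2−Station 1: 60a − 115b = 34;  Station 3−Station 1: −362a − 30b = −73.
Solving gives a = 0.21679, b = −0.18255.
Unit vector along 335° is (sin 335°, cos 335°) = (-0.4226, 0.9063).
Slope in that direction = a·(-0.4226) + b·(0.9063) = −0.25706.
Apparent dip = arctan|0.25706| = 14.4° (true dip is 15.8°, so apparent ≤ true as expected).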